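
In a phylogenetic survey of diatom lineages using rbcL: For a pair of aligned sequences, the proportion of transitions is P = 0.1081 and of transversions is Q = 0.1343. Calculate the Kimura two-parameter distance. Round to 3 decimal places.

0.294

Under the Kimura two-parameter model, d = −½ ln(1 − 2P − Q) − ¼ ln(1 − 2Q).
1 − 2P − Q = 0.6495, giving −½ ln(0.6495) = 0.215776.
1 − 2Q = 0.7314, giving −¼ ln(0.7314) = 0.078199.
d = 0.215776 + 0.078199 = 0.293975.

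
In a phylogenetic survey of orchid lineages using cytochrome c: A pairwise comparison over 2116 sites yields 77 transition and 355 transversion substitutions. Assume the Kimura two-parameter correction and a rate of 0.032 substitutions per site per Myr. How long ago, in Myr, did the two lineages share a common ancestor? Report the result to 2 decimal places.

3.75

P = 77/2116 ≈ 0.036389 and Q = 355/2116 ≈ 0.167769.
Under the Kimura two-parameter model, d = −½ ln(1 − 2P − Q) − ¼ ln(1 − 2Q).
1 − 2P − Q = 0.759453, giving −½ ln(0.759453) = 0.137578.
1 − 2Q = 0.664462, giving −¼ ln(0.664462) = 0.102194.
d = 0.137578 + 0.102194 = 0.239772.
Under a molecular clock d = 2μt, so t = d/(2μ) = 0.239772 / (2 × 0.032) = 3.75 Myr.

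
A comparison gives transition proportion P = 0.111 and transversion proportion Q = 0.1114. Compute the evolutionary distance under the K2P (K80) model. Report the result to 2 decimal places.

Under the Kimura two-parameter model, d = −½ ln(1 − 2P − Q) − ¼ ln(1 − 2Q).
1 − 2P − Q = 0.6666, giving −½ ln(0.6666) = 0.202783.
1 − 2Q = 0.7772, giving −¼ ln(0.7772) = 0.063014.
d = 0.202783 + 0.063014 = 0.265797.

0.27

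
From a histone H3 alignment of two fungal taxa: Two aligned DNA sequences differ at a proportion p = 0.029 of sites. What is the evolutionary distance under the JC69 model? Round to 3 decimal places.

0.030

d = −(3/4) ln(1 − 4p/3) = −0.75 ln(1 − 0.038667) = −0.75 ln(0.961333)
  = −0.75 × (-0.039434) = 0.029576 substitutions/site.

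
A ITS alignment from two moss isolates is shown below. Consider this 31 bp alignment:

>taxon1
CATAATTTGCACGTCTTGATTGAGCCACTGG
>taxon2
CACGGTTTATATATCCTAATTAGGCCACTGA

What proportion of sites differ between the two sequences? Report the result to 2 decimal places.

0.39

The sequences differ at 12 of 31 positions.
p = 12/31 = 0.387096… ≈ 0.39 (to 2 d.p.).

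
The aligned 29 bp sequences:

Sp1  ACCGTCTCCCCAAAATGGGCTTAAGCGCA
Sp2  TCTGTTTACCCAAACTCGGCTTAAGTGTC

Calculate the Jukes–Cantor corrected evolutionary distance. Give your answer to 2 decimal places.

The sequences differ at 9 of 29 sites (1, 3, 6, 8, 15, 17, 26, 28, 29), so p = 9/29 ≈ 0.310345.
d = −(3/4) ln(1 − 4p/3) = −0.75 ln(1 − 0.413793) = −0.75 ln(0.586207)
  = −0.75 × (-0.534082) = 0.400562 substitutions/site.

0.40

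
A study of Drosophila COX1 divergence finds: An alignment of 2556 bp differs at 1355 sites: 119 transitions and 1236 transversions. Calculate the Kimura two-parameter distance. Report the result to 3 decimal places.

P = 119/2556 ≈ 0.046557 and Q = 1236/2556 ≈ 0.483568.
Under the Kimura two-parameter model, d = −½ ln(1 − 2P − Q) − ¼ ln(1 − 2Q).
1 − 2P − Q = 0.423318, giving −½ ln(0.423318) = 0.429816.
1 − 2Q = 0.032864, giving −¼ ln(0.032864) = 0.853844.
d = 0.429816 + 0.853844 = 1.283660.

1.284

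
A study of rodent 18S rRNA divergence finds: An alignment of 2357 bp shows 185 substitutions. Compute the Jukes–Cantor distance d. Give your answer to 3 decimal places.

p = 185/2357 ≈ 0.07849.
d = −(3/4) ln(1 − 4p/3) = −0.75 ln(1 − 0.104653) = −0.75 ln(0.895347)
  = −0.75 × (-0.110544) = 0.082908 substitutions/site.

0.083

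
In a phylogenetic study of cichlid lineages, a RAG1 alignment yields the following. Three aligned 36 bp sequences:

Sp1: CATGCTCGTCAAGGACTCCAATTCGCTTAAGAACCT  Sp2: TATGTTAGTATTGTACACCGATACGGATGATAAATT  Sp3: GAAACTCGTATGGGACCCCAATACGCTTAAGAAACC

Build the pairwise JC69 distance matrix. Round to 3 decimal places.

Sp1–Sp2: 16/36 sites differ → p ≈ 0.444444, d = −0.75 ln(1 − 0.592592) = 0.673455 ≈ 0.673.
Sp1–Sp3: 10/36 sites differ → p ≈ 0.277778, d = −0.75 ln(1 − 0.370371) = 0.346968 ≈ 0.347.
Sp2–Sp3: 15/36 sites differ → p ≈ 0.416667, d = −0.75 ln(1 − 0.555556) = 0.608198 ≈ 0.608.

d(Sp1,Sp2) = 0.673, d(Sp1,Sp3) = 0.347, d(Sp2,Sp3) = 0.608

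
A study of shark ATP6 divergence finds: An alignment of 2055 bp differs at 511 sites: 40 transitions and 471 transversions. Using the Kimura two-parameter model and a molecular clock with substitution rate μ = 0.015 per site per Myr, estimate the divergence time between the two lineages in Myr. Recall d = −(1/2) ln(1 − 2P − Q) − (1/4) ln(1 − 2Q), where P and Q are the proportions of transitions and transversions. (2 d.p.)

P = 40/2055 ≈ 0.019465 and Q = 471/2055 ≈ 0.229197.
Under the Kimura two-parameter model, d = −½ ln(1 − 2P − Q) − ¼ ln(1 − 2Q).
1 − 2P − Q = 0.731873, giving −½ ln(0.731873) = 0.156074.
1 − 2Q = 0.541606, giving −¼ ln(0.541606) = 0.153304.
d = 0.156074 + 0.153304 = 0.309378.
Under a molecular clock d = 2μt, so t = d/(2μ) = 0.309378 / (2 × 0.015) = 10.31 Myr.

10.31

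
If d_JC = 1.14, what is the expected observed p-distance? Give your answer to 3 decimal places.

0.586

p = (3/4)(1 − e^(−4d/3)) = 0.75 × (1 − e^(-1.52)) = 0.75 × (1 − 0.218712) = 0.585966.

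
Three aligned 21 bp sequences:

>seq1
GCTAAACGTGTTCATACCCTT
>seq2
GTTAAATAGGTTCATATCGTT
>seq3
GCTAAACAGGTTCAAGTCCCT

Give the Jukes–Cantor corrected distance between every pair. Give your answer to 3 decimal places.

d(seq1,seq2) = 0.360, d(seq1,seq3) = 0.360, d(seq2,seq3) = 0.360

seq1–seq2: 6/21 sites differ → p ≈ 0.285714, d = −0.75 ln(1 − 0.380952) = 0.359679 ≈ 0.360.
seq1–seq3: 6/21 sites differ → p ≈ 0.285714, d = −0.75 ln(1 − 0.380952) = 0.359679 ≈ 0.360.
seq2–seq3: 6/21 sites differ → p ≈ 0.285714, d = −0.75 ln(1 − 0.380952) = 0.359679 ≈ 0.360.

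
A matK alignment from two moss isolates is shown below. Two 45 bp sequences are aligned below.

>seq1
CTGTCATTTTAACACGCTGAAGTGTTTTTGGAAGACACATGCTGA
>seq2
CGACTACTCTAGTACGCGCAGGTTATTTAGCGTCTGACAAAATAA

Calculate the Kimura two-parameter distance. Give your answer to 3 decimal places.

Of 45 sites, 11 differences are transitions and 13 are transversions, so P = 11/45 ≈ 0.244444 and Q = 13/45 ≈ 0.288889.
Under the Kimura two-parameter model, d = −½ ln(1 − 2P − Q) − ¼ ln(1 − 2Q).
1 − 2P − Q = 0.222223, giving −½ ln(0.222223) = 0.752037.
1 − 2Q = 0.422222, giving −¼ ln(0.422222) = 0.215556.
d = 0.752037 + 0.215556 = 0.967593.

0.968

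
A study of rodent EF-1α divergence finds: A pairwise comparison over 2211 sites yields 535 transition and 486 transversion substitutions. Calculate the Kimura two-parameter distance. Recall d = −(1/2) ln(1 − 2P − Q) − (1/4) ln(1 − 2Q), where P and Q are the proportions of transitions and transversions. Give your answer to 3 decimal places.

P = 535/2211 ≈ 0.241972 and Q = 486/2211 ≈ 0.21981.
Under the Kimura two-parameter model, d = −½ ln(1 − 2P − Q) − ¼ ln(1 − 2Q).
1 − 2P − Q = 0.296246, giving −½ ln(0.296246) = 0.608283.
1 − 2Q = 0.56038, giving −¼ ln(0.56038) = 0.144785.
d = 0.608283 + 0.144785 = 0.753068.

0.753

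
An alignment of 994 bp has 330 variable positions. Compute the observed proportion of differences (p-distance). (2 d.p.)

0.33

p = 330/994 = 0.331991… ≈ 0.33 (to 2 d.p.).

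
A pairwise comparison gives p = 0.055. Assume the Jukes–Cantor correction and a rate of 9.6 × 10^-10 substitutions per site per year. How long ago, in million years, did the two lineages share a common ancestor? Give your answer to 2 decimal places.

d = −(3/4) ln(1 − 4p/3) = −0.75 ln(1 − 0.073333) = −0.75 ln(0.926667)
  = −0.75 × (-0.076161) = 0.057121 substitutions/site.
Under a molecular clock d = 2μt, so t = d/(2μ) = 0.057121 / (2 × 9.6 × 10^-10) = 29.75 million years.

29.75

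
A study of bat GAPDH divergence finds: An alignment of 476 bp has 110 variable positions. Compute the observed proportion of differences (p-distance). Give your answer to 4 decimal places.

0.2311

p = 110/476 = 0.231092… ≈ 0.2311 (to 4 d.p.).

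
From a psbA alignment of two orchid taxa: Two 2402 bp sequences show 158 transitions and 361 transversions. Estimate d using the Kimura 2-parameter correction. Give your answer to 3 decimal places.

P = 158/2402 ≈ 0.065779 and Q = 361/2402 ≈ 0.150291.
Under the Kimura two-parameter model, d = −½ ln(1 − 2P − Q) − ¼ ln(1 − 2Q).
1 − 2P − Q = 0.718151, giving −½ ln(0.718151) = 0.165538.
1 − 2Q = 0.699418, giving −¼ ln(0.699418) = 0.089377.
d = 0.165538 + 0.089377 = 0.254915.

0.255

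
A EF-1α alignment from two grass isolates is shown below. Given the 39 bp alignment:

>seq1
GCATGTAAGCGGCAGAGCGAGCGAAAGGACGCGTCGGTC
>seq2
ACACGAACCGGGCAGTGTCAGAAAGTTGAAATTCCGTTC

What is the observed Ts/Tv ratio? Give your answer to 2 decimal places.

Transitions are A↔G and C↔T; transversions are all other mismatches.
Transitions: 8. Transversions: 12.
R = 8/12 = 0.666666… ≈ 0.67 (to 2 d.p.).

0.67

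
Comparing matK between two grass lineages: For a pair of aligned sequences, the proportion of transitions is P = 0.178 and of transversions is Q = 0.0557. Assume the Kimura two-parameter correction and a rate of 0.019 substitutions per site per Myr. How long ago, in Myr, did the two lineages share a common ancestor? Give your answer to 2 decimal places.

Under the Kimura two-parameter model, d = −½ ln(1 − 2P − Q) − ¼ ln(1 − 2Q).
1 − 2P − Q = 0.5883, giving −½ ln(0.5883) = 0.265259.
1 − 2Q = 0.8886, giving −¼ ln(0.8886) = 0.029527.
d = 0.265259 + 0.029527 = 0.294786.
Under a molecular clock d = 2μt, so t = d/(2μ) = 0.294786 / (2 × 0.019) = 7.76 Myr.

7.76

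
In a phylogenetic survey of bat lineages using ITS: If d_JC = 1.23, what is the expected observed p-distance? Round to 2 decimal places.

0.60

p = (3/4)(1 − e^(−4d/3)) = 0.75 × (1 − e^(-1.64)) = 0.75 × (1 − 0.193980) = 0.604515.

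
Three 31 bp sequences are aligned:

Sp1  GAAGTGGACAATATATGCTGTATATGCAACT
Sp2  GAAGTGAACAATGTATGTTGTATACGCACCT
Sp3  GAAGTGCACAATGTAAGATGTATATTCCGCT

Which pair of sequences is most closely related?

Sp1–Sp2: 5/31 differ, p = 0.161, d = 0.182.
Sp1–Sp3: 7/31 differ, p = 0.226, d = 0.269.
Sp2–Sp3: 7/31 differ, p = 0.226, d = 0.269.
The smallest distance is between Sp1 and Sp2.

Sp1 and Sp2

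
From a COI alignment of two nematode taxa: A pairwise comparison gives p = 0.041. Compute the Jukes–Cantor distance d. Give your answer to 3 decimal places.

0.042

d = −(3/4) ln(1 − 4p/3) = −0.75 ln(1 − 0.054667) = −0.75 ln(0.945333)
  = −0.75 × (-0.056218) = 0.042164 substitutions/site.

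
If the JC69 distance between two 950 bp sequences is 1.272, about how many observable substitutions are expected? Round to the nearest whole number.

582

Invert JC69: p = (3/4)(1 − e^(−4d/3)) = 0.75 × (1 − e^(-1.696)) = 0.75 × (1 − 0.183416) = 0.612438.
Expected differing sites = pL ≈ 0.612438 × 950 = 581.8161 ≈ 582.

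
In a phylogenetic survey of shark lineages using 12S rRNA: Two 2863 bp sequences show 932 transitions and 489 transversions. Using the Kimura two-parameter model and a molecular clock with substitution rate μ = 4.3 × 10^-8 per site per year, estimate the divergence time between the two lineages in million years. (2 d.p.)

P = 932/2863 ≈ 0.325533 and Q = 489/2863 ≈ 0.1708.
Under the Kimura two-parameter model, d = −½ ln(1 − 2P − Q) − ¼ ln(1 − 2Q).
1 − 2P − Q = 0.178134, giving −½ ln(0.178134) = 0.862610.
1 − 2Q = 0.6584, giving −¼ ln(0.6584) = 0.104486.
d = 0.862610 + 0.104486 = 0.967096.
Under a molecular clock d = 2μt, so t = d/(2μ) = 0.967096 / (2 × 4.3 × 10^-8) = 11.25 million years.

11.25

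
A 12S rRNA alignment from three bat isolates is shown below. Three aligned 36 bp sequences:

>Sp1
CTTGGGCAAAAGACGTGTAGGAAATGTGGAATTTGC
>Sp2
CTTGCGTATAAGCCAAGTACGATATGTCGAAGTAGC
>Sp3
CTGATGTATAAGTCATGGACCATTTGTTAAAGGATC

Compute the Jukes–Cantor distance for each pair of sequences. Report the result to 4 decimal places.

d(Sp1,Sp2) = 0.3924, d(Sp1,Sp3) = 0.8240, d(Sp2,Sp3) = 0.4408

Sp1–Sp2: 11/36 sites differ → p ≈ 0.305556, d = −0.75 ln(1 − 0.407408) = 0.392437 ≈ 0.3924.
Sp1–Sp3: 18/36 sites differ → p = 0.5, d = −0.75 ln(1 − 0.666667) = 0.823960 ≈ 0.8240.
Sp2–Sp3: 12/36 sites differ → p ≈ 0.333333, d = −0.75 ln(1 − 0.444444) = 0.440839 ≈ 0.4408.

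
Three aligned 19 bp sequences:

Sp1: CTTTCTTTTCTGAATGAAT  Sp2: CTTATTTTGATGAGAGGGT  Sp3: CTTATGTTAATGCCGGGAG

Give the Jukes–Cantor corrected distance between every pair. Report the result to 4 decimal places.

Sp1–Sp2: 8/19 sites differ → p ≈ 0.421053, d = −0.75 ln(1 − 0.561404) = 0.618132 ≈ 0.6181.
Sp1–Sp3: 10/19 sites differ → p ≈ 0.526316, d = −0.75 ln(1 − 0.701755) = 0.907380 ≈ 0.9074.
Sp2–Sp3: 7/19 sites differ → p ≈ 0.368421, d = −0.75 ln(1 − 0.491228) = 0.506816 ≈ 0.5068.

d(Sp1,Sp2) = 0.6181, d(Sp1,Sp3) = 0.9074, d(Sp2,Sp3) = 0.5068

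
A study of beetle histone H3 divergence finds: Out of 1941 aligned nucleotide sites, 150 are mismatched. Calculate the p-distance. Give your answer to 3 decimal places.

p = 150/1941 = 0.077279… ≈ 0.077 (to 3 d.p.).

0.077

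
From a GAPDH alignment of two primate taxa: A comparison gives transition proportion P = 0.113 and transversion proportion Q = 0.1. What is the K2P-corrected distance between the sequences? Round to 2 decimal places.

0.25

Under the Kimura two-parameter model, d = −½ ln(1 − 2P − Q) − ¼ ln(1 − 2Q).
1 − 2P − Q = 0.674, giving −½ ln(0.674) = 0.197263.
1 − 2Q = 0.8, giving −¼ ln(0.8) = 0.055786.
d = 0.197263 + 0.055786 = 0.253049.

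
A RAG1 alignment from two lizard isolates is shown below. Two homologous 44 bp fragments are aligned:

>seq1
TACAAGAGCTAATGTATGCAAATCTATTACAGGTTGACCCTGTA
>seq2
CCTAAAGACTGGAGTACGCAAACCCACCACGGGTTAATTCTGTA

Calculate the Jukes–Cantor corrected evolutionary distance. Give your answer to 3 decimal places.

The sequences differ at 18 of 44 sites, so p = 18/44 ≈ 0.409091.
d = −(3/4) ln(1 − 4p/3) = −0.75 ln(1 − 0.545455) = −0.75 ln(0.454545)
  = −0.75 × (-0.788458) = 0.591344 substitutions/site.

0.591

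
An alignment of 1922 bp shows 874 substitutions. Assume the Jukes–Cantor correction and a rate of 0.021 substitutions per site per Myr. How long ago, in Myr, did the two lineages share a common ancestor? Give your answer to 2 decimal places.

p = 874/1922 ≈ 0.454735.
d = −(3/4) ln(1 − 4p/3) = −0.75 ln(1 − 0.606313) = −0.75 ln(0.393687)
  = −0.75 × (-0.932199) = 0.699149 substitutions/site.
Under a molecular clock d = 2μt, so t = d/(2μ) = 0.699149 / (2 × 0.021) = 16.65 Myr.

16.65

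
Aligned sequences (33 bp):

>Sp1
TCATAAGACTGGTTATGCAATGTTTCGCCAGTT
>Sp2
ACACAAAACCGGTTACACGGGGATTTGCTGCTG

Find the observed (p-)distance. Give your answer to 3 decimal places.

0.455

The sequences differ at 15 of 33 positions.
p = 15/33 = 0.454545… ≈ 0.455 (to 3 d.p.).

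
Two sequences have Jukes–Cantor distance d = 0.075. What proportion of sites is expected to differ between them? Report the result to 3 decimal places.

p = (3/4)(1 − e^(−4d/3)) = 0.75 × (1 − e^(-0.1)) = 0.75 × (1 − 0.904837) = 0.071372.

0.071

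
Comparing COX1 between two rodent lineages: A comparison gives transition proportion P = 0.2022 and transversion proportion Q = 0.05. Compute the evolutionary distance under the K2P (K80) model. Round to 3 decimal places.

0.329

Under the Kimura two-parameter model, d = −½ ln(1 − 2P − Q) − ¼ ln(1 − 2Q).
1 − 2P − Q = 0.5456, giving −½ ln(0.5456) = 0.302935.
1 − 2Q = 0.9, giving −¼ ln(0.9) = 0.026340.
d = 0.302935 + 0.026340 = 0.329275.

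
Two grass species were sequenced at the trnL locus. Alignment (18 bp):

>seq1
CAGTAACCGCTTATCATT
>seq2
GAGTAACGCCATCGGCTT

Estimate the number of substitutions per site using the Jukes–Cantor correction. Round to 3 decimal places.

The sequences differ at 8 of 18 sites (1, 8, 9, 11, 13, 14, 15, 16), so p = 8/18 ≈ 0.444444.
d = −(3/4) ln(1 − 4p/3) = −0.75 ln(1 − 0.592592) = −0.75 ln(0.407408)
  = −0.75 × (-0.897940) = 0.673455 substitutions/site.

0.673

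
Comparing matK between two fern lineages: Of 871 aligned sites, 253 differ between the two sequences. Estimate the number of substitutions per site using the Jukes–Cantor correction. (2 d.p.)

0.37

p = 253/871 ≈ 0.290471.
d = −(3/4) ln(1 − 4p/3) = −0.75 ln(1 − 0.387295) = −0.75 ln(0.612705)
  = −0.75 × (-0.489872) = 0.367404 substitutions/site.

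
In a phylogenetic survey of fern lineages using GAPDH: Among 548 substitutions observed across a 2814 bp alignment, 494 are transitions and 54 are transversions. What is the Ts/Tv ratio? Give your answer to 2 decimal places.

R = 494/54 = 9.148148… ≈ 9.15 (to 2 d.p.).

9.15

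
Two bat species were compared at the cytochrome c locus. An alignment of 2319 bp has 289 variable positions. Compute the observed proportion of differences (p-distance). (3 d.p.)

p = 289/2319 = 0.124622… ≈ 0.125 (to 3 d.p.).

0.125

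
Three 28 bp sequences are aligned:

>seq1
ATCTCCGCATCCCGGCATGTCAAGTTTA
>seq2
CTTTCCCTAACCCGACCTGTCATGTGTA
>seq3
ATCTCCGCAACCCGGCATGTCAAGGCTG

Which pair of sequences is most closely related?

seq1–seq2: 9/28 differ, p = 0.321, d = 0.420.
seq1–seq3: 4/28 differ, p = 0.143, d = 0.158.
seq2–seq3: 10/28 differ, p = 0.357, d = 0.485.
The smallest distance is between seq1 and seq3.

seq1 and seq3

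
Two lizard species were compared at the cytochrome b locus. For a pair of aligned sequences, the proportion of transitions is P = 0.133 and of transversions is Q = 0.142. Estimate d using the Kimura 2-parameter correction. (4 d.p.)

0.3456

Under the Kimura two-parameter model, d = −½ ln(1 − 2P − Q) − ¼ ln(1 − 2Q).
1 − 2P − Q = 0.592, giving −½ ln(0.592) = 0.262124.
1 − 2Q = 0.716, giving −¼ ln(0.716) = 0.083519.
d = 0.262124 + 0.083519 = 0.345643.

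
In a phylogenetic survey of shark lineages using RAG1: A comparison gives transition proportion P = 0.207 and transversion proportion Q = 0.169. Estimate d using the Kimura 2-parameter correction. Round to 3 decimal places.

Under the Kimura two-parameter model, d = −½ ln(1 − 2P − Q) − ¼ ln(1 − 2Q).
1 − 2P − Q = 0.417, giving −½ ln(0.417) = 0.437335.
1 − 2Q = 0.662, giving −¼ ln(0.662) = 0.103122.
d = 0.437335 + 0.103122 = 0.540457.

0.540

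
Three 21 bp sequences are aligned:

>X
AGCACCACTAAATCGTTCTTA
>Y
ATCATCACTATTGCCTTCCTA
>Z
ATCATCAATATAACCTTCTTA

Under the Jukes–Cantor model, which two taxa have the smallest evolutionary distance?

X–Y: 7/21 differ, p = 0.333, d = 0.441.
X–Z: 6/21 differ, p = 0.286, d = 0.360.
Y–Z: 4/21 differ, p = 0.190, d = 0.220.
The smallest distance is between Y and Z.

Y and Z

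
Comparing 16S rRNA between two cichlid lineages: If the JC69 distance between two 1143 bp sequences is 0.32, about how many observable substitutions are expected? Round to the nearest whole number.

298

Invert JC69: p = (3/4)(1 − e^(−4d/3)) = 0.75 × (1 − e^(-0.426667)) = 0.75 × (1 − 0.652681) = 0.260489.
Expected differing sites = pL ≈ 0.260489 × 1143 = 297.738927 ≈ 298.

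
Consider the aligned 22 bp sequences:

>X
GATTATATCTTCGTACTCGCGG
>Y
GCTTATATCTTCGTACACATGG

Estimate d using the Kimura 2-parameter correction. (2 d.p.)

Of 22 sites, 2 differences are transitions and 2 are transversions, so P = 2/22 ≈ 0.090909 and Q = 2/22 ≈ 0.090909.
Under the Kimura two-parameter model, d = −½ ln(1 − 2P − Q) − ¼ ln(1 − 2Q).
1 − 2P − Q = 0.727273, giving −½ ln(0.727273) = 0.159227.
1 − 2Q = 0.818182, giving −¼ ln(0.818182) = 0.050168.
d = 0.159227 + 0.050168 = 0.209395.

0.21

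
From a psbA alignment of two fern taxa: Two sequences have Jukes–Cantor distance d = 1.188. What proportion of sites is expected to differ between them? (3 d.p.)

p = (3/4)(1 − e^(−4d/3)) = 0.75 × (1 − e^(-1.584)) = 0.75 × (1 − 0.205153) = 0.596135.

0.596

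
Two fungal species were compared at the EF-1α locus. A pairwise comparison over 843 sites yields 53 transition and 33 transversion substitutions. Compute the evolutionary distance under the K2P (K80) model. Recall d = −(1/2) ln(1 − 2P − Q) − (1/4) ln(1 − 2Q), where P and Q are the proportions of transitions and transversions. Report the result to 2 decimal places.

P = 53/843 ≈ 0.062871 and Q = 33/843 ≈ 0.039146.
Under the Kimura two-parameter model, d = −½ ln(1 − 2P − Q) − ¼ ln(1 − 2Q).
1 − 2P − Q = 0.835112, giving −½ ln(0.835112) = 0.090095.
1 − 2Q = 0.921708, giving −¼ ln(0.921708) = 0.020382.
d = 0.090095 + 0.020382 = 0.110477.

0.11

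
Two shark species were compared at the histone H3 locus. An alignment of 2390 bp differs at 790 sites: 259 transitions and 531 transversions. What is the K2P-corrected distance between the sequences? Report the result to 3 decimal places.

P = 259/2390 ≈ 0.108368 and Q = 531/2390 ≈ 0.222176.
Under the Kimura two-parameter model, d = −½ ln(1 − 2P − Q) − ¼ ln(1 − 2Q).
1 − 2P − Q = 0.561088, giving −½ ln(0.561088) = 0.288939.
1 − 2Q = 0.555648, giving −¼ ln(0.555648) = 0.146905.
d = 0.288939 + 0.146905 = 0.435844.

0.436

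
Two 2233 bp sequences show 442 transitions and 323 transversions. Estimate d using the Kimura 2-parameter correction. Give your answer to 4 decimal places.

0.4742

P = 442/2233 ≈ 0.19794 and Q = 323/2233 ≈ 0.144648.
Under the Kimura two-parameter model, d = −½ ln(1 − 2P − Q) − ¼ ln(1 − 2Q).
1 − 2P − Q = 0.459472, giving −½ ln(0.459472) = 0.388839.
1 − 2Q = 0.710704, giving −¼ ln(0.710704) = 0.085375.
d = 0.388839 + 0.085375 = 0.474214.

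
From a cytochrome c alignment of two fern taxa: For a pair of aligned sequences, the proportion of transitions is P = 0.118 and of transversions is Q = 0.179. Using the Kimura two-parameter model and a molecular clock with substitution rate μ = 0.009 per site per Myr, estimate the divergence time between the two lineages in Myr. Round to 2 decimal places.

Under the Kimura two-parameter model, d = −½ ln(1 − 2P − Q) − ¼ ln(1 − 2Q).
1 − 2P − Q = 0.585, giving −½ ln(0.585) = 0.268072.
1 − 2Q = 0.642, giving −¼ ln(0.642) = 0.110792.
d = 0.268072 + 0.110792 = 0.378864.
Under a molecular clock d = 2μt, so t = d/(2μ) = 0.378864 / (2 × 0.009) = 21.05 Myr.

21.05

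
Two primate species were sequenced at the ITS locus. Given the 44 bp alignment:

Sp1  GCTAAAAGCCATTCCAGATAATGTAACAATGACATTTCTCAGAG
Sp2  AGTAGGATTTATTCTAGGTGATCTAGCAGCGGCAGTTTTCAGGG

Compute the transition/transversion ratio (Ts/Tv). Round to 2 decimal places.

Transitions are A↔G and C↔T; transversions are all other mismatches.
Transitions: 14. Transversions: 4.
R = 14/4 = 3.50.

3.50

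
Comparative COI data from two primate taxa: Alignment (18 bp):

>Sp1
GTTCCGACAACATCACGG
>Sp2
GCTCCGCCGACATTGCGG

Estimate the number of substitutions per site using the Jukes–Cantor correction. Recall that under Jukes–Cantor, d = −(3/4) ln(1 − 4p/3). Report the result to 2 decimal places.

The sequences differ at 5 of 18 sites (2, 7, 9, 14, 15), so p = 5/18 ≈ 0.277778.
d = −(3/4) ln(1 − 4p/3) = −0.75 ln(1 − 0.370371) = −0.75 ln(0.629629)
  = −0.75 × (-0.462625) = 0.346969 substitutions/site.

0.35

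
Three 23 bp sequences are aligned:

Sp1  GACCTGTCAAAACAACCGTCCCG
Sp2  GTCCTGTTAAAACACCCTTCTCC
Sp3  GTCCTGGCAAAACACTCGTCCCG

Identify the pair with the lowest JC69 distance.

Sp1–Sp2: 6/23 differ, p = 0.261, d = 0.321.
Sp1–Sp3: 4/23 differ, p = 0.174, d = 0.198.
Sp2–Sp3: 6/23 differ, p = 0.261, d = 0.321.
The smallest distance is between Sp1 and Sp3.

Sp1 and Sp3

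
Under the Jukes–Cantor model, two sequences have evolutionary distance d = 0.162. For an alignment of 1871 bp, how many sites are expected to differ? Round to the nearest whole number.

Invert JC69: p = (3/4)(1 − e^(−4d/3)) = 0.75 × (1 − e^(-0.216)) = 0.75 × (1 − 0.805735) = 0.145699.
Expected differing sites = pL ≈ 0.145699 × 1871 = 272.602829 ≈ 273.

273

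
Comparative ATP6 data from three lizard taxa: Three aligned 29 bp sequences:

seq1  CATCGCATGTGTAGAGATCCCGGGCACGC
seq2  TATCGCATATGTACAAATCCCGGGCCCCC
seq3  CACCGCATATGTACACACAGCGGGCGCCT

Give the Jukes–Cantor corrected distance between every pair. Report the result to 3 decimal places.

seq1–seq2: 6/29 sites differ → p ≈ 0.206897, d = −0.75 ln(1 − 0.275863) = 0.242081 ≈ 0.242.
seq1–seq3: 10/29 sites differ → p ≈ 0.344828, d = −0.75 ln(1 − 0.459771) = 0.461822 ≈ 0.462.
seq2–seq3: 8/29 sites differ → p ≈ 0.275862, d = −0.75 ln(1 − 0.367816) = 0.343931 ≈ 0.344.

d(seq1,seq2) = 0.242, d(seq1,seq3) = 0.462, d(seq2,seq3) = 0.344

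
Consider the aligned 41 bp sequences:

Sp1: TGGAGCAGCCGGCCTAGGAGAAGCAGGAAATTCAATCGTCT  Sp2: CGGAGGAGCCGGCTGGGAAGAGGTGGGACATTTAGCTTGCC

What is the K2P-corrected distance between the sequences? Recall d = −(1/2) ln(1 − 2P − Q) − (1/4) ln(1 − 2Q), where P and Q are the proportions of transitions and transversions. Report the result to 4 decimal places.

Of 41 sites, 12 differences are transitions and 5 are transversions, so P = 12/41 ≈ 0.292683 and Q = 5/41 ≈ 0.121951.
Under the Kimura two-parameter model, d = −½ ln(1 − 2P − Q) − ¼ ln(1 − 2Q).
1 − 2P − Q = 0.292683, giving −½ ln(0.292683) = 0.614333.
1 − 2Q = 0.756098, giving −¼ ln(0.756098) = 0.069896.
d = 0.614333 + 0.069896 = 0.684229.

0.6842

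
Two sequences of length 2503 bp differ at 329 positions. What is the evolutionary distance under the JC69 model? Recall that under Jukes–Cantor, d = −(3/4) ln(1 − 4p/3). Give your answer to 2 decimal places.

0.14

p = 329/2503 ≈ 0.131442.
d = −(3/4) ln(1 − 4p/3) = −0.75 ln(1 − 0.175256) = −0.75 ln(0.824744)
  = −0.75 × (-0.192682) = 0.144512 substitutions/site.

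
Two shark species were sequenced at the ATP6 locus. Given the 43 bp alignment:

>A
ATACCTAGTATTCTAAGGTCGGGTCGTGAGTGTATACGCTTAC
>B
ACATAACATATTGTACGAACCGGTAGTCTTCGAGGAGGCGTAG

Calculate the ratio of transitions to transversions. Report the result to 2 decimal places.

Transitions are A↔G and C↔T; transversions are all other mismatches.
Transitions: 6. Transversions: 16.
R = 6/16 = 0.375 ≈ 0.38 (to 2 d.p.).

0.38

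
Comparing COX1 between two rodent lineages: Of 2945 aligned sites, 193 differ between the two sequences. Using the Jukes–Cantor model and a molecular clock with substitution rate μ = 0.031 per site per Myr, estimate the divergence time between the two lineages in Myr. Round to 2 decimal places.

p = 193/2945 ≈ 0.065535.
d = −(3/4) ln(1 − 4p/3) = −0.75 ln(1 − 0.08738) = −0.75 ln(0.91262)
  = −0.75 × (-0.091436) = 0.068577 substitutions/site.
Under a molecular clock d = 2μt, so t = d/(2μ) = 0.068577 / (2 × 0.031) = 1.11 Myr.

1.11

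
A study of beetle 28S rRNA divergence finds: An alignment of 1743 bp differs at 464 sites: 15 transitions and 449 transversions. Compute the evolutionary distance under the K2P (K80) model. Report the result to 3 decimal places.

0.342

P = 15/1743 ≈ 0.008606 and Q = 449/1743 ≈ 0.257602.
Under the Kimura two-parameter model, d = −½ ln(1 − 2P − Q) − ¼ ln(1 − 2Q).
1 − 2P − Q = 0.725186, giving −½ ln(0.725186) = 0.160664.
1 − 2Q = 0.484796, giving −¼ ln(0.484796) = 0.181007.
d = 0.160664 + 0.181007 = 0.341671.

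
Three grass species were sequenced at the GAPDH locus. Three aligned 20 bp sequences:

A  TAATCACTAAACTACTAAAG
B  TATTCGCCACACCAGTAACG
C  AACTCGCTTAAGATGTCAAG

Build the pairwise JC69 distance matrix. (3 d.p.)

A–B: 7/20 sites differ → p = 0.35, d = −0.75 ln(1 − 0.466667) = 0.471457 ≈ 0.471.
A–C: 9/20 sites differ → p = 0.45, d = −0.75 ln(1 − 0.6) = 0.687218 ≈ 0.687.
B–C: 10/20 sites differ → p = 0.5, d = −0.75 ln(1 − 0.666667) = 0.823960 ≈ 0.824.

d(A,B) = 0.471, d(A,C) = 0.687, d(B,C) = 0.824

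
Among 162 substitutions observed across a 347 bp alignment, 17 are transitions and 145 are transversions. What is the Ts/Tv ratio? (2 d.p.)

R = 17/145 = 0.117241… ≈ 0.12 (to 2 d.p.).

0.12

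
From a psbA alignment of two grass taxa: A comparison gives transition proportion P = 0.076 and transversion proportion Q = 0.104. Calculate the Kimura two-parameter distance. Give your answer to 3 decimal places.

Under the Kimura two-parameter model, d = −½ ln(1 − 2P − Q) − ¼ ln(1 − 2Q).
1 − 2P − Q = 0.744, giving −½ ln(0.744) = 0.147857.
1 − 2Q = 0.792, giving −¼ ln(0.792) = 0.058298.
d = 0.147857 + 0.058298 = 0.206155.

0.206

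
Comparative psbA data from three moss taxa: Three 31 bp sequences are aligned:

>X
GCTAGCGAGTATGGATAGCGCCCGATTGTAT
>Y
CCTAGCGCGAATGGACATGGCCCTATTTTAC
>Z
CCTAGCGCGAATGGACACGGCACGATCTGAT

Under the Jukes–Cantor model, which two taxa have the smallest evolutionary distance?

Y and Z

X–Y: 9/31 differ, p = 0.290, d = 0.367.
X–Z: 10/31 differ, p = 0.323, d = 0.422.
Y–Z: 6/31 differ, p = 0.194, d = 0.224.
The smallest distance is between Y and Z.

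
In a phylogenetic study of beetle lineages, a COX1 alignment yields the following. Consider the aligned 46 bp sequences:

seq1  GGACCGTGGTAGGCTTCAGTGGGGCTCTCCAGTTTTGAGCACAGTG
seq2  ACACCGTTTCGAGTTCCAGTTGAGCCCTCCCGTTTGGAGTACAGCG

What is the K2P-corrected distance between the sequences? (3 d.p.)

Of 46 sites, 10 differences are transitions and 6 are transversions, so P = 10/46 ≈ 0.217391 and Q = 6/46 ≈ 0.130435.
Under the Kimura two-parameter model, d = −½ ln(1 − 2P − Q) − ¼ ln(1 − 2Q).
1 − 2P − Q = 0.434783, giving −½ ln(0.434783) = 0.416454.
1 − 2Q = 0.73913, giving −¼ ln(0.73913) = 0.075570.
d = 0.416454 + 0.075570 = 0.492024.

0.492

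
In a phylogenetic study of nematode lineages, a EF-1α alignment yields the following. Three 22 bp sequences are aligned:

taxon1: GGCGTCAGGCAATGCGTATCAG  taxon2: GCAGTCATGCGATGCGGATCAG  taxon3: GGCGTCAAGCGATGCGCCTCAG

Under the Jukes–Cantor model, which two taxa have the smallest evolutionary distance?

taxon1–taxon2: 5/22 differ, p = 0.227, d = 0.271.
taxon1–taxon3: 4/22 differ, p = 0.182, d = 0.208.
taxon2–taxon3: 5/22 differ, p = 0.227, d = 0.271.
The smallest distance is between taxon1 and taxon3.

taxon1 and taxon3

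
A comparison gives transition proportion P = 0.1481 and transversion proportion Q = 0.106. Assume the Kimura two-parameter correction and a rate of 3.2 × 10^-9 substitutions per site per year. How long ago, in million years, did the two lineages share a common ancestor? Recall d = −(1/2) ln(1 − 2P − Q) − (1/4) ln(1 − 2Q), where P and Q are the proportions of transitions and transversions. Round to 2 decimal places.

Under the Kimura two-parameter model, d = −½ ln(1 − 2P − Q) − ¼ ln(1 − 2Q).
1 − 2P − Q = 0.5978, giving −½ ln(0.5978) = 0.257250.
1 − 2Q = 0.788, giving −¼ ln(0.788) = 0.059564.
d = 0.257250 + 0.059564 = 0.316814.
Under a molecular clock d = 2μt, so t = d/(2μ) = 0.316814 / (2 × 3.2 × 10^-9) = 49.50 million years.

49.50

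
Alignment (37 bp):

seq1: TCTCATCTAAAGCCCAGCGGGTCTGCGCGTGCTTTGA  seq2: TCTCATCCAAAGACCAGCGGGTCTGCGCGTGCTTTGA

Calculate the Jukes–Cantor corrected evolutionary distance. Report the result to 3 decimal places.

0.056

The sequences differ at 2 of 37 sites (8, 13), so p = 2/37 ≈ 0.054054.
d = −(3/4) ln(1 − 4p/3) = −0.75 ln(1 − 0.072072) = −0.75 ln(0.927928)
  = −0.75 × (-0.074801) = 0.056101 substitutions/site.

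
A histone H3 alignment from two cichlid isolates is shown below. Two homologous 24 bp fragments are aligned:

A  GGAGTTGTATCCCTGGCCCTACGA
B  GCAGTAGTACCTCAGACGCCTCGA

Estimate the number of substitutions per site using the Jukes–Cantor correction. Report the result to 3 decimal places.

0.520

The sequences differ at 9 of 24 sites (2, 6, 10, 12, 14, 16, 18, 20, 21), so p = 9/24 = 0.375.
d = −(3/4) ln(1 − 4p/3) = −0.75 ln(1 − 0.5) = −0.75 ln(0.5)
  = −0.75 × (-0.693147) = 0.519860 substitutions/site.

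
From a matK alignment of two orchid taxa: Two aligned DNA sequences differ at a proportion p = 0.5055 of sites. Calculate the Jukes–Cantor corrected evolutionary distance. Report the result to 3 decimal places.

0.841

d = −(3/4) ln(1 − 4p/3) = −0.75 ln(1 − 0.674) = −0.75 ln(0.326)
  = −0.75 × (-1.120858) = 0.840644 substitutions/site.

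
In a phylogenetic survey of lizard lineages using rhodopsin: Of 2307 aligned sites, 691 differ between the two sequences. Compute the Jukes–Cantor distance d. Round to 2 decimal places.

p = 691/2307 ≈ 0.299523.
d = −(3/4) ln(1 − 4p/3) = −0.75 ln(1 − 0.399364) = −0.75 ln(0.600636)
  = −0.75 × (-0.509766) = 0.382325 substitutions/site.

0.38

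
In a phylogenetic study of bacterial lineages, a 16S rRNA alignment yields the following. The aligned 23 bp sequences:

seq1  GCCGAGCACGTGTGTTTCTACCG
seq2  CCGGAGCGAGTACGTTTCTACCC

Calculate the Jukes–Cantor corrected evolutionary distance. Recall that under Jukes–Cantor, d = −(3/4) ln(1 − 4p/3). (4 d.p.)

0.3904

The sequences differ at 7 of 23 sites (1, 3, 8, 9, 12, 13, 23), so p = 7/23 ≈ 0.304348.
d = −(3/4) ln(1 − 4p/3) = −0.75 ln(1 − 0.405797) = −0.75 ln(0.594203)
  = −0.75 × (-0.520534) = 0.390401 substitutions/site.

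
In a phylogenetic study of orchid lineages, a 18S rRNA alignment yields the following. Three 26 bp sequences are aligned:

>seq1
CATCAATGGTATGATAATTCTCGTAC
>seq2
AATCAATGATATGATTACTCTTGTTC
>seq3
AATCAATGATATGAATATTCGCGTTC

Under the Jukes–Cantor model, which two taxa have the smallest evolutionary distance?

seq2 and seq3

seq1–seq2: 6/26 differ, p = 0.231, d = 0.276.
seq1–seq3: 6/26 differ, p = 0.231, d = 0.276.
seq2–seq3: 4/26 differ, p = 0.154, d = 0.172.
The smallest distance is between seq2 and seq3.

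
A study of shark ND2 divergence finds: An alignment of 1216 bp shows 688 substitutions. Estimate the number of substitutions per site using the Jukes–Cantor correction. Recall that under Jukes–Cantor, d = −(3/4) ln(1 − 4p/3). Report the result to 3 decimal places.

p = 688/1216 ≈ 0.565789.
d = −(3/4) ln(1 − 4p/3) = −0.75 ln(1 − 0.754385) = −0.75 ln(0.245615)
  = −0.75 × (-1.403990) = 1.052993 substitutions/site.

1.053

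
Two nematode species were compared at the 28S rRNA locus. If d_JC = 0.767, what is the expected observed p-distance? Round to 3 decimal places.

0.480

p = (3/4)(1 − e^(−4d/3)) = 0.75 × (1 − e^(-1.022667)) = 0.75 × (1 − 0.359635) = 0.480274.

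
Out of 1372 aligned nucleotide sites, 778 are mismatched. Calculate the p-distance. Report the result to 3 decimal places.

p = 778/1372 = 0.567055… ≈ 0.567 (to 3 d.p.).

0.567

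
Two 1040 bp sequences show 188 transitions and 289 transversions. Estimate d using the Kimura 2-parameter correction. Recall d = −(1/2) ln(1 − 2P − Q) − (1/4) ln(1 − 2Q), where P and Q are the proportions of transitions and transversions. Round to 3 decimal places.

0.713

P = 188/1040 ≈ 0.180769 and Q = 289/1040 ≈ 0.277885.
Under the Kimura two-parameter model, d = −½ ln(1 − 2P − Q) − ¼ ln(1 − 2Q).
1 − 2P − Q = 0.360577, giving −½ ln(0.360577) = 0.510025.
1 − 2Q = 0.44423, giving −¼ ln(0.44423) = 0.202853.
d = 0.510025 + 0.202853 = 0.712878.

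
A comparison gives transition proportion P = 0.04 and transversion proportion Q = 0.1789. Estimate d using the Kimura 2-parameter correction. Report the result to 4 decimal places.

Under the Kimura two-parameter model, d = −½ ln(1 − 2P − Q) − ¼ ln(1 − 2Q).
1 − 2P − Q = 0.7411, giving −½ ln(0.7411) = 0.149810.
1 − 2Q = 0.6422, giving −¼ ln(0.6422) = 0.110714.
d = 0.149810 + 0.110714 = 0.260524.

0.2605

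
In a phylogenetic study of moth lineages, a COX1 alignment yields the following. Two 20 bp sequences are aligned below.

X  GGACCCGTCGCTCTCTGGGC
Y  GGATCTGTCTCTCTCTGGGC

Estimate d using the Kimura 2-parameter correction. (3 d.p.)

Of 20 sites, 2 differences are transitions and 1 are transversions, so P = 2/20 = 0.1 and Q = 1/20 = 0.05.
Under the Kimura two-parameter model, d = −½ ln(1 − 2P − Q) − ¼ ln(1 − 2Q).
1 − 2P − Q = 0.75, giving −½ ln(0.75) = 0.143841.
1 − 2Q = 0.9, giving −¼ ln(0.9) = 0.026340.
d = 0.143841 + 0.026340 = 0.170181.

0.170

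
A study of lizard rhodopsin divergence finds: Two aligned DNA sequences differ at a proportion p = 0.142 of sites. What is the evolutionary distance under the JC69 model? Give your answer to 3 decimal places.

d = −(3/4) ln(1 − 4p/3) = −0.75 ln(1 − 0.189333) = −0.75 ln(0.810667)
  = −0.75 × (-0.209898) = 0.157424 substitutions/site.

0.157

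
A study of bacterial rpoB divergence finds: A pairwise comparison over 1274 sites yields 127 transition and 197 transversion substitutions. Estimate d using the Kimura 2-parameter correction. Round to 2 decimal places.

P = 127/1274 ≈ 0.099686 and Q = 197/1274 ≈ 0.154631.
Under the Kimura two-parameter model, d = −½ ln(1 − 2P − Q) − ¼ ln(1 − 2Q).
1 − 2P − Q = 0.645997, giving −½ ln(0.645997) = 0.218480.
1 − 2Q = 0.690738, giving −¼ ln(0.690738) = 0.092499.
d = 0.218480 + 0.092499 = 0.310979.

0.31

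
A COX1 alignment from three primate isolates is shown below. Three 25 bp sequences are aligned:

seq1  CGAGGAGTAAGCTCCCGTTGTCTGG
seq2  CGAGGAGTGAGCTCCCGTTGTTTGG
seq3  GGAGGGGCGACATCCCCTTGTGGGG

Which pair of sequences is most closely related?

seq1–seq2: 2/25 differ, p = 0.080, d = 0.085.
seq1–seq3: 9/25 differ, p = 0.360, d = 0.490.
seq2–seq3: 8/25 differ, p = 0.320, d = 0.417.
The smallest distance is between seq1 and seq2.

seq1 and seq2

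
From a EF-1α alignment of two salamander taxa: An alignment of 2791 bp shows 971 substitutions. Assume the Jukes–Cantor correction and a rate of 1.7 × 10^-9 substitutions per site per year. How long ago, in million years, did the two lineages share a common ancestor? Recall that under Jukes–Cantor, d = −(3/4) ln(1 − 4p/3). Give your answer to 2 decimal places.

p = 971/2791 ≈ 0.347904.
d = −(3/4) ln(1 − 4p/3) = −0.75 ln(1 − 0.463872) = −0.75 ln(0.536128)
  = −0.75 × (-0.623382) = 0.467537 substitutions/site.
Under a molecular clock d = 2μt, so t = d/(2μ) = 0.467537 / (2 × 1.7 × 10^-9) = 137.51 million years.

137.51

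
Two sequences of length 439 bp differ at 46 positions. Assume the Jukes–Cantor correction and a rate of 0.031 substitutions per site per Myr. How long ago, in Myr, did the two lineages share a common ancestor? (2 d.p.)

p = 46/439 ≈ 0.104784.
d = −(3/4) ln(1 − 4p/3) = −0.75 ln(1 − 0.139712) = −0.75 ln(0.860288)
  = −0.75 × (-0.150488) = 0.112866 substitutions/site.
Under a molecular clock d = 2μt, so t = d/(2μ) = 0.112866 / (2 × 0.031) = 1.82 Myr.

1.82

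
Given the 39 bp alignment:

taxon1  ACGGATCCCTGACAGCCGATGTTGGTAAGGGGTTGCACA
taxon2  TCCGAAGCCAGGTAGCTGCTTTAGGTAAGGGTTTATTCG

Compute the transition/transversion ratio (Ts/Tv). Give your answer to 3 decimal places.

0.600

Transitions are A↔G and C↔T; transversions are all other mismatches.
Transitions: 6. Transversions: 10.
R = 6/10 = 0.600.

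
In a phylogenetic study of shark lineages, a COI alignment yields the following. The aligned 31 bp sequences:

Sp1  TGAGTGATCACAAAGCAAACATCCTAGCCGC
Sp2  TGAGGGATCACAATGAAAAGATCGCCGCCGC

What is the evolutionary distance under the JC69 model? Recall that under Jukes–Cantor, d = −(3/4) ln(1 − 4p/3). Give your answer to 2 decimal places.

0.27

The sequences differ at 7 of 31 sites (5, 14, 16, 20, 24, 25, 26), so p = 7/31 ≈ 0.225806.
d = −(3/4) ln(1 − 4p/3) = −0.75 ln(1 − 0.301075) = −0.75 ln(0.698925)
  = −0.75 × (-0.358212) = 0.268659 substitutions/site.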